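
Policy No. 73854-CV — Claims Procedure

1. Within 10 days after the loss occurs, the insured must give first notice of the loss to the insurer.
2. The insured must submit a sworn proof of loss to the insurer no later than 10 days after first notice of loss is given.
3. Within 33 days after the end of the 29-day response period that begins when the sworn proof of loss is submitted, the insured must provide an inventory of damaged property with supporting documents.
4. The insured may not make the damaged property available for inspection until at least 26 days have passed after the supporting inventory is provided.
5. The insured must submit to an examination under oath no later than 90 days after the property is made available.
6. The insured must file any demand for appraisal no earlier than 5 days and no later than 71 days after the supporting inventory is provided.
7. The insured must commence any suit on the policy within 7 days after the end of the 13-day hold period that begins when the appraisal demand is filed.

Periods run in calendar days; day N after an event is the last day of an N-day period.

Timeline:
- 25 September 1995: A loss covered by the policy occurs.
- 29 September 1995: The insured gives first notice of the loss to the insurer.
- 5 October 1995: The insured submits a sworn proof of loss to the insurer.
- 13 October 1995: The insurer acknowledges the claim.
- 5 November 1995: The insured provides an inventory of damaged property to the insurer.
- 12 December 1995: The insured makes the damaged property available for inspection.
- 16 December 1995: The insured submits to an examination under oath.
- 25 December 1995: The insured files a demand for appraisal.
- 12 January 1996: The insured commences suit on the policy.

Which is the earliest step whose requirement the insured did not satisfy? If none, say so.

Step 1 — counting 10 days from 25 September 1995 (when the loss occurs) gives a deadline of 5 October 1995; completed 29 September 1995, before the deadline.
Step 2 — counting 10 days from 29 September 1995 (when first notice of loss is given) gives a deadline of 9 October 1995; 5 October 1995 is within that limit.
Step 3 — counting 33 days from 3 November 1995 (end of the 29-day response period, which began when the sworn proof of loss is submitted on 5 October 1995) gives a deadline of 6 December 1995; done 5 November 1995 — timely.
Step 4 — must wait 26 days from 5 November 1995 (when the supporting inventory is provided), so not before 1 December 1995; done 12 December 1995, after the minimum wait.
Step 5 — counting 90 days from 12 December 1995 (when the property is made available) gives a deadline of 11 March 1996; completed 16 December 1995, before the deadline.
Step 6 — 5 and 71 days from 5 November 1995 (when the supporting inventory is provided) are 10 November 1995 and 15 January 1996 respectively; done 25 December 1995, which is between those dates.
Step 7 — counting 7 days from 7 January 1996 (end of the 13-day hold period, which began when the appraisal demand is filed on 25 December 1995) gives a deadline of 14 January 1996; 12 January 1996 is within that limit.

None — every step was satisfied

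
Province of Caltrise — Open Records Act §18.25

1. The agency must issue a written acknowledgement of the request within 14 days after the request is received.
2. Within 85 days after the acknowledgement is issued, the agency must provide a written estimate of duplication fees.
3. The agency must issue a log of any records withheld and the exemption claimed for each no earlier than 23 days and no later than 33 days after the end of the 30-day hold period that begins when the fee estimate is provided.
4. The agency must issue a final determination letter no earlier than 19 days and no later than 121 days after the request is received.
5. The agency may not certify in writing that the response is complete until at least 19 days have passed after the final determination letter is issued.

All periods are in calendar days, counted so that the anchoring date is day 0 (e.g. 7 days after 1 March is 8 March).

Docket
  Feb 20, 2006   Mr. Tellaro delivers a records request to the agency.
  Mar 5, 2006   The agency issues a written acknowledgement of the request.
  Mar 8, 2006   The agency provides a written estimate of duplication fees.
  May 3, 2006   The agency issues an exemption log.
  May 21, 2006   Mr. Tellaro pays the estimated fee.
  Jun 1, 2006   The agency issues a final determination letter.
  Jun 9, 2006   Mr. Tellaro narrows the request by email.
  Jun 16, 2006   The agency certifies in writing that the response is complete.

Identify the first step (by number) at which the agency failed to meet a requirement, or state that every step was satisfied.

Step 1 — counting 14 days from Feb 20, 2006 (when the request is received) gives a deadline of Mar 6, 2006; Mar 5, 2006 is within that limit.
Step 2 — counting 85 days from Mar 5, 2006 (when the acknowledgement is issued) gives a deadline of May 29, 2006; completed Mar 8, 2006, before the deadline.
Step 3 — 23 and 33 days from Apr 7, 2006 (end of the 30-day hold period, which began when the fee estimate is provided on Mar 8, 2006) are Apr 30, 2006 and May 10, 2006 respectively; done May 3, 2006 — within the window.
Step 4 — 19 and 121 days from Feb 20, 2006 (when the request is received) are Mar 11, 2006 and Jun 21, 2006 respectively; Jun 1, 2006 falls inside that range.
Step 5 — must wait 19 days from Jun 1, 2006 (when the final determination letter is issued), so not before Jun 20, 2006; done Jun 16, 2006 — 4 days too early.

Step 5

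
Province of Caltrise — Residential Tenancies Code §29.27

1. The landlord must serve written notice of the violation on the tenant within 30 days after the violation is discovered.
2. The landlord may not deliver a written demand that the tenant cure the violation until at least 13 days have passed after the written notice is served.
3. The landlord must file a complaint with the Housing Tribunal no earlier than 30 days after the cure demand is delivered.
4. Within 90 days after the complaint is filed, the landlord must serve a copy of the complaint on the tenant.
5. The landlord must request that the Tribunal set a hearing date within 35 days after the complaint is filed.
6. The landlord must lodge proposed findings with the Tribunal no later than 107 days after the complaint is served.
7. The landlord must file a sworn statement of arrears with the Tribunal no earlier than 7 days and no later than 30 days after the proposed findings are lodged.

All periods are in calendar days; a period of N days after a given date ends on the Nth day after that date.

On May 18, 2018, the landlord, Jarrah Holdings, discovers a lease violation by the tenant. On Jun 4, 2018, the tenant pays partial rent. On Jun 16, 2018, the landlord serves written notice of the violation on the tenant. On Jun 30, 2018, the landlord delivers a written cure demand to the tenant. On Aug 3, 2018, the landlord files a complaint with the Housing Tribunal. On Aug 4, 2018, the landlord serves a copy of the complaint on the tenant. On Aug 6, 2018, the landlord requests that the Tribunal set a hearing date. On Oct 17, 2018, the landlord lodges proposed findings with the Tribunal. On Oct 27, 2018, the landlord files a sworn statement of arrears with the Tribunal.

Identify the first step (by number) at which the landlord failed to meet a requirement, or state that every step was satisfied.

None — every step was satisfied

Step 1: 30 days after May 18, 2018 (when the violation is discovered) is Jun 17, 2018; completed Jun 16, 2018, before the deadline.
Step 2: the earliest permitted date is 13 days after Jun 16, 2018 (when the written notice is served), i.e. Jun 29, 2018; done Jun 30, 2018 — permitted.
Step 3: the earliest permitted date is 30 days after Jun 30, 2018 (when the cure demand is delivered), i.e. Jul 30, 2018; Aug 3, 2018 is on or after that date.
Step 4: 90 days after Aug 3, 2018 (when the complaint is filed) is Nov 1, 2018; Aug 4, 2018 is within that limit.
Step 5: 35 days after Aug 3, 2018 (when the complaint is filed) is Sep 7, 2018; done Aug 6, 2018 — timely.
Step 6: 107 days after Aug 4, 2018 (when the complaint is served) is Nov 19, 2018; completed Oct 17, 2018, before the deadline.
Step 7: the window is 7–30 days after Oct 17, 2018 (when the proposed findings are lodged), so Oct 24, 2018 through Nov 16, 2018; Oct 27, 2018 falls inside that range.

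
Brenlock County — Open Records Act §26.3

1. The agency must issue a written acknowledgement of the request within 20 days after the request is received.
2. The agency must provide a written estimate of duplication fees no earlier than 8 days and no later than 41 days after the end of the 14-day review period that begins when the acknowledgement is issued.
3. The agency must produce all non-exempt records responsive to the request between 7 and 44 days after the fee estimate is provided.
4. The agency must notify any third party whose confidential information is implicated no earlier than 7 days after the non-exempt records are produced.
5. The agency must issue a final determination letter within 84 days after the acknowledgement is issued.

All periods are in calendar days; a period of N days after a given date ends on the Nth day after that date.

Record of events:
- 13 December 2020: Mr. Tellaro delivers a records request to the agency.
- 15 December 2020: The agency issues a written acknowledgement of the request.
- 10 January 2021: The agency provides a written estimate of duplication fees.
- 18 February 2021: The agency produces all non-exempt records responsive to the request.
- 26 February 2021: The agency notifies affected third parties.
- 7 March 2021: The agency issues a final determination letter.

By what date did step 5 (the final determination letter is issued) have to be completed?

Step 5 runs from 15 December 2020, when the acknowledgement is issued. 84 days after 15 December 2020 is 9 March 2021.

9 March 2021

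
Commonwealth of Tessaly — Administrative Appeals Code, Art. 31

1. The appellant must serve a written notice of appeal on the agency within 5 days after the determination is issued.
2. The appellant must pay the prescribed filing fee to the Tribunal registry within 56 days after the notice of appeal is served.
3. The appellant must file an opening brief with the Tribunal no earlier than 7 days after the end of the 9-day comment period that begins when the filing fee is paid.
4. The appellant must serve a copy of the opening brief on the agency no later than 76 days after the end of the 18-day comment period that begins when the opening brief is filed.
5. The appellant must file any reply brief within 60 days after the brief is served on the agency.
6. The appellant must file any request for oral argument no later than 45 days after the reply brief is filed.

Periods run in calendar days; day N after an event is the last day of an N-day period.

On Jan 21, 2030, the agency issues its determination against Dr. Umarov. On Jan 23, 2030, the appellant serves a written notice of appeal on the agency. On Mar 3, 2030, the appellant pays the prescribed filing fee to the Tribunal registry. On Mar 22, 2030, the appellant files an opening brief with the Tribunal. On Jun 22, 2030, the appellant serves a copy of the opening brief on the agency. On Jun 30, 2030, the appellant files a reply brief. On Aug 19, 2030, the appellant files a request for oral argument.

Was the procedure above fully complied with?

Step 1 — counting 5 days from Jan 21, 2030 (when the determination is issued) gives a deadline of Jan 26, 2030; done Jan 23, 2030 — timely.
Step 2 — counting 56 days from Jan 23, 2030 (when the notice of appeal is served) gives a deadline of Mar 20, 2030; done Mar 3, 2030 — timely.
Step 3 — must wait 7 days from Mar 12, 2030 (end of the 9-day comment period, which began when the filing fee is paid on Mar 3, 2030), so not before Mar 19, 2030; Mar 22, 2030 is on or after that date.
Step 4 — counting 76 days from Apr 9, 2030 (end of the 18-day comment period, which began when the opening brief is filed on Mar 22, 2030) gives a deadline of Jun 24, 2030; done Jun 22, 2030 — timely.
Step 5 — counting 60 days from Jun 22, 2030 (when the brief is served on the agency) gives a deadline of Aug 21, 2030; done Jun 30, 2030 — timely.
Step 6 — counting 45 days from Jun 30, 2030 (when the reply brief is filed) gives a deadline of Aug 14, 2030; Aug 19, 2030 misses that deadline by 5 days.

No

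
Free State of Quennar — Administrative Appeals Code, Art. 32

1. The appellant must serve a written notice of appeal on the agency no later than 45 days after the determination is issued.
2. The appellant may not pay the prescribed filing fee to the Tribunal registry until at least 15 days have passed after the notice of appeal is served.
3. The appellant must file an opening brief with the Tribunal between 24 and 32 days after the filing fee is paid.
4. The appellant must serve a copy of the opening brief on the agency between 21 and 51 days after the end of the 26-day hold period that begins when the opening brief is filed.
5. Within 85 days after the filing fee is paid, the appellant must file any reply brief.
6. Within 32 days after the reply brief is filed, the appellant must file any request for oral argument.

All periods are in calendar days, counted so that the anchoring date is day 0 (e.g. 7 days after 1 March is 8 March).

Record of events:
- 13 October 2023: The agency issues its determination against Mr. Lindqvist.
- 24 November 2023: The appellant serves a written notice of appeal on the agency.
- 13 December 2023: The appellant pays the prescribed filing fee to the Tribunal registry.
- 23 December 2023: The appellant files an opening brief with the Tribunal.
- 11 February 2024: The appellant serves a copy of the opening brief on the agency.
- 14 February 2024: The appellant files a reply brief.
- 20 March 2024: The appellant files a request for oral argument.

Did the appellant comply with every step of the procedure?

(1) due by 13 October 2023 + 45 days = 27 November 2023; done 24 November 2023 — timely.
(2) permitted from 24 November 2023 + 15 days = 9 December 2023 onward; 13 December 2023 is on or after that date.
(3) the permitted window runs from 13 December 2023 + 24 = 6 January 2024 to 13 December 2023 + 32 = 14 January 2024; done 23 December 2023 — 14 days before the window opened.

No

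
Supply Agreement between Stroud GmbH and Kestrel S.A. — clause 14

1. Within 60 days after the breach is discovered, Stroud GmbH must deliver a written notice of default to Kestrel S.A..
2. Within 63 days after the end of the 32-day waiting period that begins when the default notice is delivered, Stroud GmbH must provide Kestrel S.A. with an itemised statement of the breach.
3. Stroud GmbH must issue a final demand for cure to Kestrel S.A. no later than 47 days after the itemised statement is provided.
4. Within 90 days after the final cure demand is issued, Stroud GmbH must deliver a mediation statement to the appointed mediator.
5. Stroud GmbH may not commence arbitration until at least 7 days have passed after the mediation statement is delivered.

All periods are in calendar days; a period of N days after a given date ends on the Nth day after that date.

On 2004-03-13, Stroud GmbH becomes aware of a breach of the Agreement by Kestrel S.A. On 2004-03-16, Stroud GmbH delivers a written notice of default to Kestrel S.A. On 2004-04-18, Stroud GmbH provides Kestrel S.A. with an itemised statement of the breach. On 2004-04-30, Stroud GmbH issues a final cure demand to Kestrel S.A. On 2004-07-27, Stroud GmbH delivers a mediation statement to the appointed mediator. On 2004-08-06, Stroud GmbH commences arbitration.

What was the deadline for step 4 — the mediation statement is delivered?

Step 4 runs from 2004-04-30, when the final cure demand is issued. 90 days after 2004-04-30 is 2004-07-29.

2004-07-29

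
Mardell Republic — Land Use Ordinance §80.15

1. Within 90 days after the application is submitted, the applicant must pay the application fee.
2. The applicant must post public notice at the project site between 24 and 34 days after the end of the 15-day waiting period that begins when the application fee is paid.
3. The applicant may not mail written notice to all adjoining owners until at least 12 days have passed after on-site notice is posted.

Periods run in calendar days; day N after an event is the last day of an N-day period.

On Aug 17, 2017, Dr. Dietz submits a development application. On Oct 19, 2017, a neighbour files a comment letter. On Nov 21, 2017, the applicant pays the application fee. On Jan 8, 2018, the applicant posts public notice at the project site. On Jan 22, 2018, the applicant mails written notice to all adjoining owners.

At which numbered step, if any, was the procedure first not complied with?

Step 1: 90 days after Aug 17, 2017 (when the application is submitted) is Nov 15, 2017; not done until Nov 21, 2017, 6 days after the deadline.
That is the first point of non-compliance.

Step 1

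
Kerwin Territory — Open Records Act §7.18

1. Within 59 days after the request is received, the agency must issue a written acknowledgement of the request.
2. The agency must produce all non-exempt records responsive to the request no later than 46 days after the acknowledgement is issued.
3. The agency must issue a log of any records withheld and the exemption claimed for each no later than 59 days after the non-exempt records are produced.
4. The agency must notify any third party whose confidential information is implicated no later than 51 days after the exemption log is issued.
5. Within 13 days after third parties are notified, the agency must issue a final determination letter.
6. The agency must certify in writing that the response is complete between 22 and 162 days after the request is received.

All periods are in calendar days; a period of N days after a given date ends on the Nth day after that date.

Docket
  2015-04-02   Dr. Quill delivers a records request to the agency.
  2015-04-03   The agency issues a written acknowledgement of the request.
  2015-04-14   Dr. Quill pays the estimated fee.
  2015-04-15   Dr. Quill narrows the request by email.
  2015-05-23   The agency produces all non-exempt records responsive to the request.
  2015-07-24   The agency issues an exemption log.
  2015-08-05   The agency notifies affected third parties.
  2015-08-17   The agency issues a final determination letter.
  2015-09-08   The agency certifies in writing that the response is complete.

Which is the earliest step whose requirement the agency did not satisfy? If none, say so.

Step 2

Step 1: 59 days after 2015-04-02 (when the request is received) is 2015-05-31; completed 2015-04-03, before the deadline.
Step 2: 46 days after 2015-04-03 (when the acknowledgement is issued) is 2015-05-19; 2015-05-23 misses that deadline by 4 days.
No need to go further; step 2 was not satisfied.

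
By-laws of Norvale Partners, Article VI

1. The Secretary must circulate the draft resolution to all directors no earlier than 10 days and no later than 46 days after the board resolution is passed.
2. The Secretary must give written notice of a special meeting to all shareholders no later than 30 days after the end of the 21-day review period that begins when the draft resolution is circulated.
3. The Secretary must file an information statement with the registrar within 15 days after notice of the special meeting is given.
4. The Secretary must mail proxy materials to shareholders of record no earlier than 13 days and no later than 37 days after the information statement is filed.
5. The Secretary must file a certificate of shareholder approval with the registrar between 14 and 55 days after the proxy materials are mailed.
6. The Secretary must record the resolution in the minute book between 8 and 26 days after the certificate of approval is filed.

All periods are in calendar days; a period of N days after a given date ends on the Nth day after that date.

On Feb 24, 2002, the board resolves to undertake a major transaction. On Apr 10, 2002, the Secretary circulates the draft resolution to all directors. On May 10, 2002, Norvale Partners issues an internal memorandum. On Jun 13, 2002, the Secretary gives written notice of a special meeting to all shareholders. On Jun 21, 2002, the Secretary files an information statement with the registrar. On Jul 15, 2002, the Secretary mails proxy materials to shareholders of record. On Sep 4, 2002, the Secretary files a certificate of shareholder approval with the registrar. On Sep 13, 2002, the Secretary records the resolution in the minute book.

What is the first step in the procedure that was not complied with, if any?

Step 2

Step 1: the window is 10–46 days after Feb 24, 2002 (when the board resolution is passed), so Mar 6, 2002 through Apr 11, 2002; done Apr 10, 2002 — within the window.
Step 2: 30 days after May 1, 2002 (end of the 21-day review period, which began when the draft resolution is circulated on Apr 10, 2002) is May 31, 2002; Jun 13, 2002 misses that deadline by 13 days.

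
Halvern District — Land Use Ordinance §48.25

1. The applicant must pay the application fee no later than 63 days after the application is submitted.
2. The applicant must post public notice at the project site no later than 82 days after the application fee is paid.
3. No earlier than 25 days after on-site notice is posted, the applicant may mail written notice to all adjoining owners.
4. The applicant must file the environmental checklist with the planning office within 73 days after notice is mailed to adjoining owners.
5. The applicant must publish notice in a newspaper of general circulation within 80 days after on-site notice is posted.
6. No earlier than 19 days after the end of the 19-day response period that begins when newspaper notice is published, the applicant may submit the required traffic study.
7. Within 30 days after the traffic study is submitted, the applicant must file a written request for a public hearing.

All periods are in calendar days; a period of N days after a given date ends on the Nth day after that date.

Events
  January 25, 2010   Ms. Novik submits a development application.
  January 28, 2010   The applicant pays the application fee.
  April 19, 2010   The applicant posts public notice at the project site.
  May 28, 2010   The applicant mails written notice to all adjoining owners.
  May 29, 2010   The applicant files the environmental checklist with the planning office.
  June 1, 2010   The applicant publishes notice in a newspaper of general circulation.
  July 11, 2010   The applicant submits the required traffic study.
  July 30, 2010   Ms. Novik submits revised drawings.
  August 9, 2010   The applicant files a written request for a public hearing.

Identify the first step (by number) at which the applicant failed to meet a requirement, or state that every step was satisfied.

Step 1: 63 days after January 25, 2010 (when the application is submitted) is March 29, 2010; done January 28, 2010 — timely.
Step 2: 82 days after January 28, 2010 (when the application fee is paid) is April 20, 2010; done April 19, 2010 — timely.
Step 3: the earliest permitted date is 25 days after April 19, 2010 (when on-site notice is posted), i.e. May 14, 2010; done May 28, 2010, after the minimum wait.
Step 4: 73 days after May 28, 2010 (when notice is mailed to adjoining owners) is August 9, 2010; May 29, 2010 is within that limit.
Step 5: 80 days after April 19, 2010 (when on-site notice is posted) is July 8, 2010; completed June 1, 2010, before the deadline.
Step 6: the earliest permitted date is 19 days after June 20, 2010 (end of the 19-day response period, which began when newspaper notice is published on June 1, 2010), i.e. July 9, 2010; done July 11, 2010 — permitted.
Step 7: 30 days after July 11, 2010 (when the traffic study is submitted) is August 10, 2010; done August 9, 2010 — timely.

None — every step was satisfied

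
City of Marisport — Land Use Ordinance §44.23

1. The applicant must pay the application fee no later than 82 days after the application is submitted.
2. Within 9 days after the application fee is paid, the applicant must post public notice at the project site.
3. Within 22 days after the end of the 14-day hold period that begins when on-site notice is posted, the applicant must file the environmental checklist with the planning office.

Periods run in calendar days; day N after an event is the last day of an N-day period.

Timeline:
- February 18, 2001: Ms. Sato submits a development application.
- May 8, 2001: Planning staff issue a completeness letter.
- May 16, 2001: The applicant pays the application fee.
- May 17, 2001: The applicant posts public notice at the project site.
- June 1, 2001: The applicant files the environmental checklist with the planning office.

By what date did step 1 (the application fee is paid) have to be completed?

May 11, 2001

Step 1 runs from February 18, 2001, when the application is submitted. 82 days after February 18, 2001 is May 11, 2001.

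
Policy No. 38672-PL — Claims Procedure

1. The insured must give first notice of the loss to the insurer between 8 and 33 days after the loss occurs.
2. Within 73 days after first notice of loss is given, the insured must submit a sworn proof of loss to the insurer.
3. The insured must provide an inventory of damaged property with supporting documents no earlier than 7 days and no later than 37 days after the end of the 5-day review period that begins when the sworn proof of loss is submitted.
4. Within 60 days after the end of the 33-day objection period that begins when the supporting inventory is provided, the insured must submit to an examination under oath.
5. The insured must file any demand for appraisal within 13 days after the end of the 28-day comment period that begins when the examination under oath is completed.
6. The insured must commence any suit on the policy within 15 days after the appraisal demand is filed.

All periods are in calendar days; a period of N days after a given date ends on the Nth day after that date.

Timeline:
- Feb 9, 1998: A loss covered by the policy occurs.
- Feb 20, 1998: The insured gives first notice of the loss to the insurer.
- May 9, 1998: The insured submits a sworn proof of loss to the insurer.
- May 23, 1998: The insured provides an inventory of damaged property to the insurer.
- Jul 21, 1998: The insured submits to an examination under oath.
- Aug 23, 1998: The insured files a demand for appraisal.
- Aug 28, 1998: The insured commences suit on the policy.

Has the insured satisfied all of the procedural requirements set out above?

Step 1: the window is 8–33 days after Feb 9, 1998 (when the loss occurs), so Feb 17, 1998 through Mar 14, 1998; Feb 20, 1998 falls inside that range.
Step 2: 73 days after Feb 20, 1998 (when first notice of loss is given) is May 4, 1998; not done until May 9, 1998, 5 days after the deadline.

No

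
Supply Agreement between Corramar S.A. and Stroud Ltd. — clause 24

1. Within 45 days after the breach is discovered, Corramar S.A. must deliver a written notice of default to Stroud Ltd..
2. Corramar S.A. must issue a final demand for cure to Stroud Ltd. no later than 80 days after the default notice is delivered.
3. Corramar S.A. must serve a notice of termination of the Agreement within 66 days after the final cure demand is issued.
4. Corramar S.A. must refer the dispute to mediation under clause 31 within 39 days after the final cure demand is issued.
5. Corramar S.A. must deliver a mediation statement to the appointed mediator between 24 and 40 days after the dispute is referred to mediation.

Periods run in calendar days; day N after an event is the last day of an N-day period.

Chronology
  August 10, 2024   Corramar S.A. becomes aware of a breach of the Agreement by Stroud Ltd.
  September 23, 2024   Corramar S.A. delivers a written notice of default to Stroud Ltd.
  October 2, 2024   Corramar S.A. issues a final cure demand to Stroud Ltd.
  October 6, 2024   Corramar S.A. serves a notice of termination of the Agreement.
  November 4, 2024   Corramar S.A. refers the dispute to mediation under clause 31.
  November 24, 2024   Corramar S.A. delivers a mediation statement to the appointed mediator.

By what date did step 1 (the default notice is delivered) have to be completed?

September 24, 2024

Step 1 runs from August 10, 2024, when the breach is discovered. 45 days after August 10, 2024 is September 24, 2024.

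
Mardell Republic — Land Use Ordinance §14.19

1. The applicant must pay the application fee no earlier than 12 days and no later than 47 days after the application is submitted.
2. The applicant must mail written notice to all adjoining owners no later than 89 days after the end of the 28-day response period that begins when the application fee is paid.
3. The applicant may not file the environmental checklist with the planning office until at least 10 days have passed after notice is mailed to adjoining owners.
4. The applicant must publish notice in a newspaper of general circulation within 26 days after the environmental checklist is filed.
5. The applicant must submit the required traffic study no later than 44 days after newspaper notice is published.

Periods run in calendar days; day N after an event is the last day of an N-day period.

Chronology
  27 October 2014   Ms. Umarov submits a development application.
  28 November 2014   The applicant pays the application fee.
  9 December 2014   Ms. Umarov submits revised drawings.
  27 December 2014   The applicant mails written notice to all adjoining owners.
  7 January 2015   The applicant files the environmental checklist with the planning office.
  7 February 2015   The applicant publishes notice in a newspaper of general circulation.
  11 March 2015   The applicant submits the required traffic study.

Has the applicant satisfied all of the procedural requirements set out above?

Step 1: the window is 12–47 days after 27 October 2014 (when the application is submitted), so 8 November 2014 through 13 December 2014; done 28 November 2014 — within the window.
Step 2: 89 days after 26 December 2014 (end of the 28-day response period, which began when the application fee is paid on 28 November 2014) is 25 March 2015; completed 27 December 2014, before the deadline.
Step 3: the earliest permitted date is 10 days after 27 December 2014 (when notice is mailed to adjoining owners), i.e. 6 January 2015; done 7 January 2015, after the minimum wait.
Step 4: 26 days after 7 January 2015 (when the environmental checklist is filed) is 2 February 2015; not done until 7 February 2015, 5 days after the deadline.
The procedure was therefore not followed at step 4.

No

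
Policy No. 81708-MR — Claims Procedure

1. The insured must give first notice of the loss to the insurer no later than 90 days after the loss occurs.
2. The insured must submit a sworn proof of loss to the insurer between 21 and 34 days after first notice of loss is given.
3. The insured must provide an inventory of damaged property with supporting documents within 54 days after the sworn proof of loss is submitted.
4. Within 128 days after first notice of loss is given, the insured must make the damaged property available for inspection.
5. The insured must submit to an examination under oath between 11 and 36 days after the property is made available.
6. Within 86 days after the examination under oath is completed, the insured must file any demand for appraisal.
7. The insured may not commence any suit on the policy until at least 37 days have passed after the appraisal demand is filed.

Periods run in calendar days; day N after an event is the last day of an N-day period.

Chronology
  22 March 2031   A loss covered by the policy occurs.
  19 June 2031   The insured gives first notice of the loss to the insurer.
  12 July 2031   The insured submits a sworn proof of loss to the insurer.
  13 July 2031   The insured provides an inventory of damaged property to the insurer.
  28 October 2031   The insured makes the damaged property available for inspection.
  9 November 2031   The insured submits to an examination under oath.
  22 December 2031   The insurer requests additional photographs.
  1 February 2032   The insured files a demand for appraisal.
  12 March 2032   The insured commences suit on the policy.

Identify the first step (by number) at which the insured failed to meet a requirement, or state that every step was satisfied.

Step 1 — counting 90 days from 22 March 2031 (when the loss occurs) gives a deadline of 20 June 2031; done 19 June 2031 — timely.
Step 2 — 21 and 34 days from 19 June 2031 (when first notice of loss is given) are 10 July 2031 and 23 July 2031 respectively; done 12 July 2031, which is between those dates.
Step 3 — counting 54 days from 12 July 2031 (when the sworn proof of loss is submitted) gives a deadline of 4 September 2031; 13 July 2031 is within that limit.
Step 4 — counting 128 days from 19 June 2031 (when first notice of loss is given) gives a deadline of 25 October 2031; 28 October 2031 misses that deadline by 3 days.

Step 4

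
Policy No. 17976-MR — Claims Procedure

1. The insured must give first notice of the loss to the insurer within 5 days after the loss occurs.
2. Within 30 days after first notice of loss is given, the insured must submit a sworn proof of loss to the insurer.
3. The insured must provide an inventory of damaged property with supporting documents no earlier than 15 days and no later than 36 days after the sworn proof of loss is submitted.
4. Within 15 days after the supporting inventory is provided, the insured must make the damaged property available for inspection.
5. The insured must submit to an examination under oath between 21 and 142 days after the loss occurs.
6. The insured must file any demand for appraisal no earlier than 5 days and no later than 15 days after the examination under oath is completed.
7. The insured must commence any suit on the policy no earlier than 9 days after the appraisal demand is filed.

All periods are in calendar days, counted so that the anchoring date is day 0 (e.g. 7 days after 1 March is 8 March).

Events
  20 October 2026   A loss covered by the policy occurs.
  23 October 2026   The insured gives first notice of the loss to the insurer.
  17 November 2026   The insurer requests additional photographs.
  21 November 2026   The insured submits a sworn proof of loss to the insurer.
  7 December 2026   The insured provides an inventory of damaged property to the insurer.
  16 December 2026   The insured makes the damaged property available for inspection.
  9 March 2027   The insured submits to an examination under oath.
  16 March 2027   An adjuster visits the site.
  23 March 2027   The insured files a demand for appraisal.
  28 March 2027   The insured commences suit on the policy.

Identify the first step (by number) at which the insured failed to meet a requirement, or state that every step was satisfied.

Step 1 — counting 5 days from 20 October 2026 (when the loss occurs) gives a deadline of 25 October 2026; completed 23 October 2026, before the deadline.
Step 2 — counting 30 days from 23 October 2026 (when first notice of loss is given) gives a deadline of 22 November 2026; completed 21 November 2026, before the deadline.
Step 3 — 15 and 36 days from 21 November 2026 (when the sworn proof of loss is submitted) are 6 December 2026 and 27 December 2026 respectively; 7 December 2026 falls inside that range.
Step 4 — counting 15 days from 7 December 2026 (when the supporting inventory is provided) gives a deadline of 22 December 2026; completed 16 December 2026, before the deadline.
Step 5 — 21 and 142 days from 20 October 2026 (when the loss occurs) are 10 November 2026 and 11 March 2027 respectively; done 9 March 2027, which is between those dates.
Step 6 — 5 and 15 days from 9 March 2027 (when the examination under oath is completed) are 14 March 2027 and 24 March 2027 respectively; done 23 March 2027 — within the window.
Step 7 — must wait 9 days from 23 March 2027 (when the appraisal demand is filed), so not before 1 April 2027; done 28 March 2027 — 4 days too early.

Step 7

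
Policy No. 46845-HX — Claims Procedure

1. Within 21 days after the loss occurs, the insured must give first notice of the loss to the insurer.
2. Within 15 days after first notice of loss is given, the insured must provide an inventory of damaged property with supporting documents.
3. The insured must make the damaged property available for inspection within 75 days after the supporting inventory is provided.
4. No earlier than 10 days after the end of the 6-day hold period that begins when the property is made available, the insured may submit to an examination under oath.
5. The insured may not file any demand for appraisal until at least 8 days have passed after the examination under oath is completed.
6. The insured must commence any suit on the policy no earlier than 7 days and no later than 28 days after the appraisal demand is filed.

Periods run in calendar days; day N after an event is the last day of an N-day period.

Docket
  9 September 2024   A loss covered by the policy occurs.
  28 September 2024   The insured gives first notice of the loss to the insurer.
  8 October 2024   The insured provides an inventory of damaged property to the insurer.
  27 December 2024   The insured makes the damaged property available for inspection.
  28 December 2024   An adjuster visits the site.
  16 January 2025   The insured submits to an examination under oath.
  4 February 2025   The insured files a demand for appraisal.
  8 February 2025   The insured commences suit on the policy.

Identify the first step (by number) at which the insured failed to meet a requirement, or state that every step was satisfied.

Step 3

Step 1: 21 days after 9 September 2024 (when the loss occurs) is 30 September 2024; done 28 September 2024 — timely.
Step 2: 15 days after 28 September 2024 (when first notice of loss is given) is 13 October 2024; 8 October 2024 is within that limit.
Step 3: 75 days after 8 October 2024 (when the supporting inventory is provided) is 22 December 2024; done 27 December 2024 — 5 days late.
No need to go further; step 3 was not satisfied.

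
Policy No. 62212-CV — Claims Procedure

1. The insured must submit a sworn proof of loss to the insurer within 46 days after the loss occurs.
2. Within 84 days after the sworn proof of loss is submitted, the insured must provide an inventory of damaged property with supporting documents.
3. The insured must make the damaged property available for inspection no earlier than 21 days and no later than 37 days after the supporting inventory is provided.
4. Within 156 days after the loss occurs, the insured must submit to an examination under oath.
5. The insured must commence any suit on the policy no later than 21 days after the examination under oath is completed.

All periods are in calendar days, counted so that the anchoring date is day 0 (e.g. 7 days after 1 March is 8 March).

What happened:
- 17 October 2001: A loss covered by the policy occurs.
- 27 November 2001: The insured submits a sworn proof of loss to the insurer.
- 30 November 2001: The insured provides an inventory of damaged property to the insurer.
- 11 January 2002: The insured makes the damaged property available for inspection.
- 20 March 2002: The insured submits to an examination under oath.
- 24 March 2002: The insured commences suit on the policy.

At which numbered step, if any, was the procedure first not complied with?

Step 3

Step 1: 46 days after 17 October 2001 (when the loss occurs) is 2 December 2001; 27 November 2001 is within that limit.
Step 2: 84 days after 27 November 2001 (when the sworn proof of loss is submitted) is 19 February 2002; done 30 November 2001 — timely.
Step 3: the window is 21–37 days after 30 November 2001 (when the supporting inventory is provided), so 21 December 2001 through 6 January 2002; 11 January 2002 is 5 days past the end of the window.
No need to go further; step 3 was not satisfied.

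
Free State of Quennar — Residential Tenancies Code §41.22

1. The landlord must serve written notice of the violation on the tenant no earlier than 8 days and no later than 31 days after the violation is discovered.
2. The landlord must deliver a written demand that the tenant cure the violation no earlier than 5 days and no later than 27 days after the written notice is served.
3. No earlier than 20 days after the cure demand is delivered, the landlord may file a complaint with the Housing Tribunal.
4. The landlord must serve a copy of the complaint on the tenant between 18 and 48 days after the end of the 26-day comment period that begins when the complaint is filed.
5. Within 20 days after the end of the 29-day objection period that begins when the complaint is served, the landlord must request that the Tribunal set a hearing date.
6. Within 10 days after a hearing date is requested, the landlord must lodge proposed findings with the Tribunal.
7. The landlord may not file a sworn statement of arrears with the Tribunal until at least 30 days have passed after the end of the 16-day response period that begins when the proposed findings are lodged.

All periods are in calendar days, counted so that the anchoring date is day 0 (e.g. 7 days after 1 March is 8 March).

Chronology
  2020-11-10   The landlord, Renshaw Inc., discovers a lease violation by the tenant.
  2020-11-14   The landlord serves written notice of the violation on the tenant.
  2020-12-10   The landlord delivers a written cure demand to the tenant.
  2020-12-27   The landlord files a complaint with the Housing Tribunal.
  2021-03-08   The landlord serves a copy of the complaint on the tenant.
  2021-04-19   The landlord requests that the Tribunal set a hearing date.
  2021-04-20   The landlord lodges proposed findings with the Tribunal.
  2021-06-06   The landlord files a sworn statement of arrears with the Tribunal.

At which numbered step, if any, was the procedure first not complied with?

Step 1

Step 1: the window is 8–31 days after 2020-11-10 (when the violation is discovered), so 2020-11-18 through 2020-12-11; done 2020-11-14 — 4 days before the window opened.
The analysis stops there.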